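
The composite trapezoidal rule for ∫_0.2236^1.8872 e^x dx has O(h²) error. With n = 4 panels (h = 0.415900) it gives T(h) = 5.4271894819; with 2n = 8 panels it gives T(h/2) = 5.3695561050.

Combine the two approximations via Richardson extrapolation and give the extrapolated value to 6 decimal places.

5.350345

r = 2, so 2^r = 4.
2^2 × A(h/2) = 21.4782244200; minus A(h) gives 16.0510349381.
R = 16.0510349381/3 = 5.3503449794
Shift from A(h/2): −0.0192111256.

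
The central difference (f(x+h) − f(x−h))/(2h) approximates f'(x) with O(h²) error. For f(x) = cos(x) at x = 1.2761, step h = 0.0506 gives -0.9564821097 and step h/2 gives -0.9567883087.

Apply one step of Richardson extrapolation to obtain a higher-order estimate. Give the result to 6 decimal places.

-0.956890

r = 2: numerator weight 4, denominator 3.
4 × (-0.9567883087) − (-0.9564821097) = -2.8706711251
(-2.8706711251) ÷ 3 = -0.9568903750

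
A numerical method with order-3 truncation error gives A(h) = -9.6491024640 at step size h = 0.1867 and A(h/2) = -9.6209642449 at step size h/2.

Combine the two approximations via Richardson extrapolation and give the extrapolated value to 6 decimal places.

-9.616944

Error is O(h^3); halving h shrinks it by 2^3 = 8.
Numerator 8×A(h/2) − A(h) = 8×(-9.6209642449) − (-9.6491024640) = -67.3186114952
Extrapolated: (-67.3186114952) / 7 = -9.6169444993
Shift from A(h/2): +0.0040197456.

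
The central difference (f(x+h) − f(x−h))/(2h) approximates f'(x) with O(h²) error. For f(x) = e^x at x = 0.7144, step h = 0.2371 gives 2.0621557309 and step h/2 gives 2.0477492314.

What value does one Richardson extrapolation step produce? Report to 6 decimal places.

The method has order 2: 2^2 = 4.
4×2.0477492314 = 8.1909969256; 8.1909969256 − 2.0621557309 = 6.1288411947
Divide by 2^2 − 1 = 3.
Result: 2.0429470649

2.042947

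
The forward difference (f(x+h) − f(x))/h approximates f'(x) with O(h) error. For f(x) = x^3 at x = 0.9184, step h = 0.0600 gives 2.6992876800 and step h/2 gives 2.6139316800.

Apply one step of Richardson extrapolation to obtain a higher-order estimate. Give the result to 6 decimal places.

2.528576

Leading term ∝ h^1; use weight 2 = 2^1.
2*2.6139316800 = 5.2278633600; subtract 2.6992876800 → 2.5285756800
R = 2.5285756800/1 = 2.5285756800
Gap between inputs: 8.536e-02; correction applied: −0.0853560000.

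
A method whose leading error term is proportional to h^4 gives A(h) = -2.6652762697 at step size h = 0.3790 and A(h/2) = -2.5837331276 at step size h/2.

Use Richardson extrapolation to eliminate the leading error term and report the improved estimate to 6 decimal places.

-2.578297

Method order is 4; weight 2^4 = 16.
2^4·A(h/2) = -41.3397300416; minus A(h) gives -38.6744537719.
Denominator 16 − 1 = 15.
So the Richardson estimate is -2.5782969181.
Shift from A(h/2): +0.0054362095.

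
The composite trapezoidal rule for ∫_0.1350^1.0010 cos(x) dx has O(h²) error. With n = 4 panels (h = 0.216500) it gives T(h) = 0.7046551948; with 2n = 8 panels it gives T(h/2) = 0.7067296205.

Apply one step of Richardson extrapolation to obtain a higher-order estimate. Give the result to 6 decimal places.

0.707421

Order 2 gives 2^r = 4 and 2^r − 1 = 3.
4*0.7067296205 − 0.7046551948 = 2.1222632872
2.1222632872 ÷ 3 = 0.7074210957
Gap between inputs: 2.074e-03; correction applied: +0.0006914752.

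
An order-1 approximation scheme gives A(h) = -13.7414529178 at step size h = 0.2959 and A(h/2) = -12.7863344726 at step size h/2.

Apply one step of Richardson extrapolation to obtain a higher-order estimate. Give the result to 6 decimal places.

-11.831216

r = 1: numerator weight 2, denominator 1.
Weighted: (-25.5726689452) − (-13.7414529178) = -11.8312160274
(-11.8312160274) ÷ 1 = -11.8312160274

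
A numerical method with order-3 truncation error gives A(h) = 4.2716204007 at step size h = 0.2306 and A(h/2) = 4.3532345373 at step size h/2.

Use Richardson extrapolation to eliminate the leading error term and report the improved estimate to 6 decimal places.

r = 3, so 2^r = 8.
2^3 × A(h/2) = 34.8258762984; minus A(h) gives 30.5542558977.
Denominator 8 − 1 = 7.
(8 × 4.3532345373 − 4.2716204007)/(8 − 1) = 4.3648936997

4.364894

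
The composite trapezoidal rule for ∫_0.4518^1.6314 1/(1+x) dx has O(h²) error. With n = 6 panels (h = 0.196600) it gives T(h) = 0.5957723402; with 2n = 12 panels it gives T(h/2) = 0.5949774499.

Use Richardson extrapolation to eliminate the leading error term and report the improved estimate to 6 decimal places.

0.594712

Order 2 gives 2^r = 4 and 2^r − 1 = 3.
2^2*A(h/2) = 2.3799097996; minus A(h) gives 1.7841374594.
Extrapolated: 1.7841374594 / 3 = 0.5947124865
Gap between inputs: 7.949e-04; correction applied: −0.0002649634.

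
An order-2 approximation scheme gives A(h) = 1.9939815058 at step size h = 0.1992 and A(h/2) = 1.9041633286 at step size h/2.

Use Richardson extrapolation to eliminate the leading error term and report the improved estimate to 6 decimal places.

Leading term ∝ h^2; use weight 4 = 2^2.
Top: 4(1.9041633286) − (1.9939815058) = 5.6226718086
(4×1.9041633286 − 1.9939815058)/(4 − 1) = 1.8742239362

1.874224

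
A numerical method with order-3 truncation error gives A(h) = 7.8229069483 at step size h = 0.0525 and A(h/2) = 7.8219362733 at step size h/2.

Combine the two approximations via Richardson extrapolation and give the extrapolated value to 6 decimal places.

7.821798

Error is O(h^3); halving h shrinks it by 2^3 = 8.
8 × 7.8219362733 = 62.5754901864; 62.5754901864 − 7.8229069483 = 54.7525832381
Denominator 8 − 1 = 7.
So the Richardson estimate is 7.8217976054.
Correction |R − A(h/2)| = 1.387e-04; gap |A(h/2) − A(h)| = 9.707e-04.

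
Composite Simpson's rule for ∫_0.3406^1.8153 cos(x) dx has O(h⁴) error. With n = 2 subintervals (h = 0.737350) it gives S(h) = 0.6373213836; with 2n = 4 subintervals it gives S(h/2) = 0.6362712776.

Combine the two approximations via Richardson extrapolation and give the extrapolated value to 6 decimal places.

r = 4, so 2^r = 16.
16 × 0.6362712776 = 10.1803404416; 10.1803404416 − 0.6373213836 = 9.5430190580
R = 9.5430190580/15 = 0.6362012705
Gap between inputs: 1.050e-03; correction applied: −0.0000700071.

0.636201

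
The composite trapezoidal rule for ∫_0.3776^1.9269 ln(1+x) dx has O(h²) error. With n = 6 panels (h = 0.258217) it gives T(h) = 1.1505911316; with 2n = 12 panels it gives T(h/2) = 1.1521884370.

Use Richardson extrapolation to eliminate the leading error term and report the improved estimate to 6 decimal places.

1.152721

r = 2: numerator weight 4, denominator 3.
4·1.1521884370 = 4.6087537480; subtract 1.1505911316 → 3.4581626164
Denominator 4 − 1 = 3.
Result: 1.1527208721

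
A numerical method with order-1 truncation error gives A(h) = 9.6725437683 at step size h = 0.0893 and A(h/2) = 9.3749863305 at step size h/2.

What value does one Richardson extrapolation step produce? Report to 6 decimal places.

Error is O(h^1); halving h shrinks it by 2^1 = 2.
Top: 2(9.3749863305) − (9.6725437683) = 9.0774288927
9.0774288927 ÷ 1 = 9.0774288927

9.077429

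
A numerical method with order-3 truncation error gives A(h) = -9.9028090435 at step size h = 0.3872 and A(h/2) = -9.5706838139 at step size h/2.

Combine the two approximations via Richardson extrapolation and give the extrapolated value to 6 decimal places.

-9.523237

Error is O(h^3); halving h shrinks it by 2^3 = 8.
8×(-9.5706838139) − (-9.9028090435) = -66.6626614677
Denominator 8 − 1 = 7.
(8×(-9.5706838139) − (-9.9028090435))/(8 − 1) = -9.5232373525
Gap between inputs: 3.321e-01; correction applied: +0.0474464614.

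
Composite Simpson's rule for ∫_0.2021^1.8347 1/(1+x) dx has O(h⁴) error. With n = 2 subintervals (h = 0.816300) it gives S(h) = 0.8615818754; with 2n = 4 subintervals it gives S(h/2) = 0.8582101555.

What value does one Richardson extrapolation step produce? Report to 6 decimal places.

r = 4, so 2^r = 16.
16*0.8582101555 = 13.7313624880; subtract 0.8615818754 → 12.8697806126
Denominator 16 − 1 = 15.
Extrapolated: 12.8697806126 / 15 = 0.8579853742

0.857985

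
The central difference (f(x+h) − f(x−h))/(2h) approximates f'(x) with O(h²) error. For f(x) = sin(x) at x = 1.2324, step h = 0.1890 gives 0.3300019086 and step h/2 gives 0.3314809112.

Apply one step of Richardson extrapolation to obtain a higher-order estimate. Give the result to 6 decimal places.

With r = 2 the leading error scales as h^2, so the weight is 2^2 = 4.
4 × 0.3314809112 = 1.3259236448; subtract 0.3300019086 → 0.9959217362
Extrapolated: 0.9959217362 / 3 = 0.3319739121
Shift from A(h/2): +0.0004930009.

0.331974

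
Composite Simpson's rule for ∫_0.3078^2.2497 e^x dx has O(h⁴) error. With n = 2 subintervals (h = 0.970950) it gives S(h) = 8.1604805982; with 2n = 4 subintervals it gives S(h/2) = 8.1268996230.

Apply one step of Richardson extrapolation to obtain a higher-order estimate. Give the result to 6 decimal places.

The method has order 4: 2^4 = 16.
Top: 16(8.1268996230) − (8.1604805982) = 121.8699133698
Divide by 2^4 − 1 = 15.
So the Richardson estimate is 8.1246608913.
Gap between inputs: 3.358e-02; correction applied: −0.0022387317.

8.124661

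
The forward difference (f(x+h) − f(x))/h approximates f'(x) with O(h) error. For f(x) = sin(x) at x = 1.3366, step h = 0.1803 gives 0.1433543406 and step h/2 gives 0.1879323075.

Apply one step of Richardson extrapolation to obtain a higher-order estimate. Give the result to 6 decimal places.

Order 1 gives 2^r = 2 and 2^r − 1 = 1.
2 × 0.1879323075 = 0.3758646150; 0.3758646150 − 0.1433543406 = 0.2325102744
Divide by 2^1 − 1 = 1.
Result: 0.2325102744

0.232510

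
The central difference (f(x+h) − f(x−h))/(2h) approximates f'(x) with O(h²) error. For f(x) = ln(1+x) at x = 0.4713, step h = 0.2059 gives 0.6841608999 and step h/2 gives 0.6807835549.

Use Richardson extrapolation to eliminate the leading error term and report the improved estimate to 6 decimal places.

0.679658

r = 2, so 2^r = 4.
A(h/2) − A(h) = 0.6807835549 − 0.6841608999 = -0.0033773450
Divide by 2^2 − 1 = 3: (-0.0033773450)/3 = -0.0011257817
R = 0.6807835549 − 0.0011257817 = 0.6796577732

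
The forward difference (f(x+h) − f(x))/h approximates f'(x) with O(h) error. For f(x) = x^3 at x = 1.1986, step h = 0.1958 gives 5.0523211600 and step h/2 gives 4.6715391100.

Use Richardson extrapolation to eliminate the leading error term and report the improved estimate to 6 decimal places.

4.290757

r = 1: numerator weight 2, denominator 1.
Weighted: 9.3430782200 − 5.0523211600 = 4.2907570600
4.2907570600 ÷ 1 = 4.2907570600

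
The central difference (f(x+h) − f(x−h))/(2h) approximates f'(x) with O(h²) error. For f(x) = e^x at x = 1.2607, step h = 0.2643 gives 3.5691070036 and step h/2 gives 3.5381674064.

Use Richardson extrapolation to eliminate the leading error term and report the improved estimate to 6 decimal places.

3.527854

With r = 2 the leading error scales as h^2, so the weight is 2^2 = 4.
Numerator 4*A(h/2) − A(h) = 4*3.5381674064 − 3.5691070036 = 10.5835626220
Extrapolated: 10.5835626220 / 3 = 3.5278542073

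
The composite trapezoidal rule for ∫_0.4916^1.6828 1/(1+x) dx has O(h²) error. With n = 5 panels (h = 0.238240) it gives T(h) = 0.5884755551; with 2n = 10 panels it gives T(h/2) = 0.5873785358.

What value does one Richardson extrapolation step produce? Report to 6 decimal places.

0.587013

Leading term ∝ h^2; use weight 4 = 2^2.
4×0.5873785358 = 2.3495141432; subtract 0.5884755551 → 1.7610385881
Denominator 4 − 1 = 3.
So the Richardson estimate is 0.5870128627.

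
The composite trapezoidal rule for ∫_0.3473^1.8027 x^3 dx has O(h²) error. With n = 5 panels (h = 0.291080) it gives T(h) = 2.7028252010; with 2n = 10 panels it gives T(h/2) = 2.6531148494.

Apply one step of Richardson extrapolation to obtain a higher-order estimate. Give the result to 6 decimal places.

With r = 2 the leading error scales as h^2, so the weight is 2^2 = 4.
Top: 4(2.6531148494) − (2.7028252010) = 7.9096341966
7.9096341966 ÷ 3 = 2.6365447322
Shift from A(h/2): −0.0165701172.

2.636545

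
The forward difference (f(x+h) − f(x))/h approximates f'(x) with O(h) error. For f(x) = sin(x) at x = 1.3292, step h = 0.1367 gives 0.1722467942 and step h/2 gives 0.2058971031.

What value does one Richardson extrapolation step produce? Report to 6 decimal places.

Error is O(h^1); halving h shrinks it by 2^1 = 2.
2×0.2058971031 − 0.1722467942 = 0.2395474120
Denominator 2 − 1 = 1.
(2×0.2058971031 − 0.1722467942)/(2 − 1) = 0.2395474120

0.239547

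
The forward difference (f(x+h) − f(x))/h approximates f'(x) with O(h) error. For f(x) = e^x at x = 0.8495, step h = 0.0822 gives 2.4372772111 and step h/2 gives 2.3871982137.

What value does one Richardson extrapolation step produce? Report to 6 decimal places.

2.337119

With r = 1 the leading error scales as h^1, so the weight is 2^1 = 2.
2 × 2.3871982137 = 4.7743964274; 4.7743964274 − 2.4372772111 = 2.3371192163
Divide by 2^1 − 1 = 1.
Extrapolated: 2.3371192163 / 1 = 2.3371192163
Shift from A(h/2): −0.0500789974.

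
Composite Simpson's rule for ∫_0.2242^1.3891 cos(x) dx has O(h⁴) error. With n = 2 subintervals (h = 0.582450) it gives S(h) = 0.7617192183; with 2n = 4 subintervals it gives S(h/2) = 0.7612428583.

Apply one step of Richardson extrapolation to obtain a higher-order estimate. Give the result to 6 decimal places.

0.761211

The method has order 4: 2^4 = 16.
16 × 0.7612428583 − 0.7617192183 = 11.4181665145
(16 × 0.7612428583 − 0.7617192183)/(16 − 1) = 0.7612111010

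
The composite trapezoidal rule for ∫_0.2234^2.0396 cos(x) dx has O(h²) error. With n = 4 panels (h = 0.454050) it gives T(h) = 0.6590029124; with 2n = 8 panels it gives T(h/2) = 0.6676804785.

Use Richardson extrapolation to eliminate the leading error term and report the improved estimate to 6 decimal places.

0.670573

Order 2 gives 2^r = 4 and 2^r − 1 = 3.
A(h/2) − A(h) = 0.6676804785 − 0.6590029124 = 0.0086775661
Correction (A(h/2) − A(h))/(4 − 1) = 0.0086775661/3 = 0.0028925220
R = A(h/2) + (A(h/2) − A(h))/3 = 0.6676804785 + 0.0028925220 = 0.6705730005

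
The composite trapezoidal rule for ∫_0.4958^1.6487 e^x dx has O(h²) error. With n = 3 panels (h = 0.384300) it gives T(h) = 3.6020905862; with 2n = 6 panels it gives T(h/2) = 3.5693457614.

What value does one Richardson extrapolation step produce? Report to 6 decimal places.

Error is O(h^2); halving h shrinks it by 2^2 = 4.
Top: 4(3.5693457614) − (3.6020905862) = 10.6752924594
Divide by 2^2 − 1 = 3.
Extrapolated: 10.6752924594 / 3 = 3.5584308198
Gap between inputs: 3.274e-02; correction applied: −0.0109149416.

3.558431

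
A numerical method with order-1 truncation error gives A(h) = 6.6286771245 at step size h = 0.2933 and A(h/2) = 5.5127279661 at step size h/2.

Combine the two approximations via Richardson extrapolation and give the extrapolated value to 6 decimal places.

4.396779

With r = 1 the leading error scales as h^1, so the weight is 2^1 = 2.
Weighted: 11.0254559322 − 6.6286771245 = 4.3967788077
Denominator 2 − 1 = 1.
So the Richardson estimate is 4.3967788077.
Shift from A(h/2): −1.1159491584.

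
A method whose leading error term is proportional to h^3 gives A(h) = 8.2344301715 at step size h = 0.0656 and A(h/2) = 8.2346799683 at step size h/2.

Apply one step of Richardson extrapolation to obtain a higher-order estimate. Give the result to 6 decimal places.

8.234716

With r = 3 the leading error scales as h^3, so the weight is 2^3 = 8.
8·8.2346799683 = 65.8774397464; 65.8774397464 − 8.2344301715 = 57.6430095749
57.6430095749 ÷ 7 = 8.2347156536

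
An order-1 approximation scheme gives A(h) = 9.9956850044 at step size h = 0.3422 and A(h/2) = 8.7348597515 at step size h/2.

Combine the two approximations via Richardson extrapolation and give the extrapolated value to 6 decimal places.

7.474034

r = 1, so 2^r = 2.
2·8.7348597515 = 17.4697195030; subtract 9.9956850044 → 7.4740344986
7.4740344986 ÷ 1 = 7.4740344986
Shift from A(h/2): −1.2608252529.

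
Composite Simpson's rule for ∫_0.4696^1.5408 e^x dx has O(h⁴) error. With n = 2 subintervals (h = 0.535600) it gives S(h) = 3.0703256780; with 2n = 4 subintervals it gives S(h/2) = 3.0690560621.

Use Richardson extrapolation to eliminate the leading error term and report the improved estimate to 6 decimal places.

Order 4 gives 2^r = 16 and 2^r − 1 = 15.
Top: 16(3.0690560621) − (3.0703256780) = 46.0345713156
Divide by 2^4 − 1 = 15.
(16·3.0690560621 − 3.0703256780)/(16 − 1) = 3.0689714210

3.068971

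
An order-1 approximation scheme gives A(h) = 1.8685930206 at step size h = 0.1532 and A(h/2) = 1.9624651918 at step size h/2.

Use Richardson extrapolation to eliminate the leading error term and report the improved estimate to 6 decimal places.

Method order is 1; weight 2^1 = 2.
Weighted: 3.9249303836 − 1.8685930206 = 2.0563373630
2.0563373630 ÷ 1 = 2.0563373630

2.056337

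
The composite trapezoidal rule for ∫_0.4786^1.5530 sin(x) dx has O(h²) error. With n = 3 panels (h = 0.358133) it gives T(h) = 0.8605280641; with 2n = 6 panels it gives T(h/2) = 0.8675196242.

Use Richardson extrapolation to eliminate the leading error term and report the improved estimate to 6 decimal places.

0.869850

Order 2 gives 2^r = 4 and 2^r − 1 = 3.
Weighted: 3.4700784968 − 0.8605280641 = 2.6095504327
Denominator 4 − 1 = 3.
R = 2.6095504327/3 = 0.8698501442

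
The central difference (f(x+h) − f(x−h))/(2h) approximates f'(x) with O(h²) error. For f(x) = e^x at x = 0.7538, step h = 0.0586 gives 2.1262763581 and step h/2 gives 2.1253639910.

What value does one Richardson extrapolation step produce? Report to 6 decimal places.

2.125060

r = 2: numerator weight 4, denominator 3.
Numerator 4 × A(h/2) − A(h) = 4 × 2.1253639910 − 2.1262763581 = 6.3751796059
Denominator 4 − 1 = 3.
Result: 2.1250598686
Gap between inputs: 9.124e-04; correction applied: −0.0003041224.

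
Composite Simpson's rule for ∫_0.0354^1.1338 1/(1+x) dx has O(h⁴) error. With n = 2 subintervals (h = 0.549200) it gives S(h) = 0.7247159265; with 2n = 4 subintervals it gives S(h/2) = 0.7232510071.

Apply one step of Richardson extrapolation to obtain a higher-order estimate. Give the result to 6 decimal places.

0.723153

Method order is 4; weight 2^4 = 16.
Top: 16(0.7232510071) − (0.7247159265) = 10.8473001871
Denominator 16 − 1 = 15.
So the Richardson estimate is 0.7231533458.
Correction |R − A(h/2)| = 9.766e-05; gap |A(h/2) − A(h)| = 1.465e-03.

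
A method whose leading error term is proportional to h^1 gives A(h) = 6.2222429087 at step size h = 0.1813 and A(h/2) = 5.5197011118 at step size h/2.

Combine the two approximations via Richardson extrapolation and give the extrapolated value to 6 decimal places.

4.817159

With r = 1 the leading error scales as h^1, so the weight is 2^1 = 2.
A(h/2) − A(h) = 5.5197011118 − 6.2222429087 = -0.7025417969
Correction (A(h/2) − A(h))/(2 − 1) = (-0.7025417969)/1 = -0.7025417969
R = 5.5197011118 − 0.7025417969 = 4.8171593149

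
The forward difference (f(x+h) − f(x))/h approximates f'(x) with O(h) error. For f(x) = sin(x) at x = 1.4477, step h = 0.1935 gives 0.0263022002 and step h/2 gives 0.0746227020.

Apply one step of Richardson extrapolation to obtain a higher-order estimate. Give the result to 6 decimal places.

0.122943

The method has order 1: 2^1 = 2.
2*0.0746227020 = 0.1492454040; subtract 0.0263022002 → 0.1229432038
Divide by 2^1 − 1 = 1.
R = 0.1229432038/1 = 0.1229432038
Shift from A(h/2): +0.0483205018.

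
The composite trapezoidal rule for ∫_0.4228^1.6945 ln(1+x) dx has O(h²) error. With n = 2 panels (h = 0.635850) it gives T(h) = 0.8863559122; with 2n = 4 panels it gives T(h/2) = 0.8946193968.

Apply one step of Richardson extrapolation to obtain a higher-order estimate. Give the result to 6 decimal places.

0.897374

The method has order 2: 2^2 = 4.
4×0.8946193968 − 0.8863559122 = 2.6921216750
R = 2.6921216750/3 = 0.8973738917
Shift from A(h/2): +0.0027544949.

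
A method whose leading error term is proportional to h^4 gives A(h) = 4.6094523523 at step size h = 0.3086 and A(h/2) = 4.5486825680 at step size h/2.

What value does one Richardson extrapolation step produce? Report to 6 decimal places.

r = 4: numerator weight 16, denominator 15.
A(h/2) − A(h) = 4.5486825680 − 4.6094523523 = -0.0607697843
Divide by 2^4 − 1 = 15: (-0.0607697843)/15 = -0.0040513190
R = A(h/2) + (A(h/2) − A(h))/15 = 4.5486825680 − 0.0040513190 = 4.5446312490
Shift from A(h/2): −0.0040513190.

4.544631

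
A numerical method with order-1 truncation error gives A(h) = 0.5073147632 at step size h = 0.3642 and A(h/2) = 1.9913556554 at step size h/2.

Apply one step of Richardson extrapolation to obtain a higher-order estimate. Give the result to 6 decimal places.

With r = 1 the leading error scales as h^1, so the weight is 2^1 = 2.
Numerator 2×A(h/2) − A(h) = 2×1.9913556554 − 0.5073147632 = 3.4753965476
3.4753965476 ÷ 1 = 3.4753965476
Shift from A(h/2): +1.4840408922.

3.475397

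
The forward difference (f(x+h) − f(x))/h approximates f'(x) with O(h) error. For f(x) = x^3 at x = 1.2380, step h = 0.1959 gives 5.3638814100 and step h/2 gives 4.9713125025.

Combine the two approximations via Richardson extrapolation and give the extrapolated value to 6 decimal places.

4.578744

The method has order 1: 2^1 = 2.
Numerator 2*A(h/2) − A(h) = 2*4.9713125025 − 5.3638814100 = 4.5787435950
Divide by 2^1 − 1 = 1.
(2*4.9713125025 − 5.3638814100)/(2 − 1) = 4.5787435950
Shift from A(h/2): −0.3925689075.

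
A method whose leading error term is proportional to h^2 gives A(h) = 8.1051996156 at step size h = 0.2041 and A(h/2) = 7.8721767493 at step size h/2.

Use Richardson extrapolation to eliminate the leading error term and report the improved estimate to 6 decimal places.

r = 2: numerator weight 4, denominator 3.
Top: 4(7.8721767493) − (8.1051996156) = 23.3835073816
Extrapolated: 23.3835073816 / 3 = 7.7945024605

7.794502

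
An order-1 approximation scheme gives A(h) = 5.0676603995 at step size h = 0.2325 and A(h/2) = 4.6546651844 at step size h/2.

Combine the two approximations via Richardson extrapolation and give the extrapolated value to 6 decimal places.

4.241670

With r = 1 the leading error scales as h^1, so the weight is 2^1 = 2.
Numerator 2 × A(h/2) − A(h) = 2 × 4.6546651844 − 5.0676603995 = 4.2416699693
Divide by 2^1 − 1 = 1.
Extrapolated: 4.2416699693 / 1 = 4.2416699693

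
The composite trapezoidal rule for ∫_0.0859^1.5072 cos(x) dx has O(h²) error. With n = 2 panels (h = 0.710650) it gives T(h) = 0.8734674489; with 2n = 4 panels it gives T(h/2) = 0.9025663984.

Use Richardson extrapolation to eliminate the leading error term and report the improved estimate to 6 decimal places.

r = 2, so 2^r = 4.
Weighted: 3.6102655936 − 0.8734674489 = 2.7367981447
(4 × 0.9025663984 − 0.8734674489)/(4 − 1) = 0.9122660482

0.912266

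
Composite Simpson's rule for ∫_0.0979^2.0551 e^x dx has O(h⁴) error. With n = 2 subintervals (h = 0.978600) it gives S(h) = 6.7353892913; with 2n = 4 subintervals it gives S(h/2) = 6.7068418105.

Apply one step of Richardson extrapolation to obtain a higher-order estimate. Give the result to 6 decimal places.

The method has order 4: 2^4 = 16.
2^4*A(h/2) = 107.3094689680; minus A(h) gives 100.5740796767.
Denominator 16 − 1 = 15.
R = 100.5740796767/15 = 6.7049386451

6.704939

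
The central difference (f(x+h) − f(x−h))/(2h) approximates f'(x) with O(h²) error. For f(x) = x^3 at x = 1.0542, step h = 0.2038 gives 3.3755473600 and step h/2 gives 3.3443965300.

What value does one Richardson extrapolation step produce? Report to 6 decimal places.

The method has order 2: 2^2 = 4.
Weighted: 13.3775861200 − 3.3755473600 = 10.0020387600
10.0020387600 ÷ 3 = 3.3340129200

3.334013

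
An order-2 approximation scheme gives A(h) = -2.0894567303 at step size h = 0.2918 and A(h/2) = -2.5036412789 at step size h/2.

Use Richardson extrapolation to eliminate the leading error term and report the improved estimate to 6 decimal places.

-2.641703

Error is O(h^2); halving h shrinks it by 2^2 = 4.
A(h/2) − A(h) = -2.5036412789 − (-2.0894567303) = -0.4141845486
Correction (A(h/2) − A(h))/(4 − 1) = (-0.4141845486)/3 = -0.1380615162
R = A(h/2) + (A(h/2) − A(h))/3 = -2.5036412789 − 0.1380615162 = -2.6417027951
Shift from A(h/2): −0.1380615162.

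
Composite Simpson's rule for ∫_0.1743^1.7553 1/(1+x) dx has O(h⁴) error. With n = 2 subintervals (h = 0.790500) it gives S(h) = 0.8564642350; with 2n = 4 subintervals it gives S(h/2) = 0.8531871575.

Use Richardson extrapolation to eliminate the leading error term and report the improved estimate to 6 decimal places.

0.852969

Error is O(h^4); halving h shrinks it by 2^4 = 16.
16*0.8531871575 = 13.6509945200; 13.6509945200 − 0.8564642350 = 12.7945302850
Denominator 16 − 1 = 15.
So the Richardson estimate is 0.8529686857.
Gap between inputs: 3.277e-03; correction applied: −0.0002184718.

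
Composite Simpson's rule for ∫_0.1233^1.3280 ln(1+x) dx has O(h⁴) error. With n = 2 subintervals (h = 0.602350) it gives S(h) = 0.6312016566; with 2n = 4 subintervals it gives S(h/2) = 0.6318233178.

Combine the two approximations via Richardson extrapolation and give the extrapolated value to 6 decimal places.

r = 4: numerator weight 16, denominator 15.
A(h/2) − A(h) = 0.6318233178 − 0.6312016566 = 0.0006216612
Correction (A(h/2) − A(h))/(16 − 1) = 0.0006216612/15 = 0.0000414441
R = 0.6318233178 + 0.0000414441 = 0.6318647619
Correction |R − A(h/2)| = 4.144e-05; gap |A(h/2) − A(h)| = 6.217e-04.

0.631865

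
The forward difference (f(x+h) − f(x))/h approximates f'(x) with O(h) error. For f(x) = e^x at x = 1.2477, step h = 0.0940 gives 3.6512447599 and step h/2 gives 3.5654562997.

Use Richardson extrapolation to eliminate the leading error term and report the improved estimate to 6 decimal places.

3.479668

Error is O(h^1); halving h shrinks it by 2^1 = 2.
2·3.5654562997 = 7.1309125994; subtract 3.6512447599 → 3.4796678395
Denominator 2 − 1 = 1.
3.4796678395 ÷ 1 = 3.4796678395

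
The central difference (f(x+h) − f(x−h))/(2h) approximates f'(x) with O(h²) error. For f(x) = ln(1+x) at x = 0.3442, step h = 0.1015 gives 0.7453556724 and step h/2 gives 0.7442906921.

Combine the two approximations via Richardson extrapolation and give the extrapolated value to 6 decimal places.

The method has order 2: 2^2 = 4.
4·0.7442906921 = 2.9771627684; subtract 0.7453556724 → 2.2318070960
(4·0.7442906921 − 0.7453556724)/(4 − 1) = 0.7439356987
Gap between inputs: 1.065e-03; correction applied: −0.0003549934.

0.743936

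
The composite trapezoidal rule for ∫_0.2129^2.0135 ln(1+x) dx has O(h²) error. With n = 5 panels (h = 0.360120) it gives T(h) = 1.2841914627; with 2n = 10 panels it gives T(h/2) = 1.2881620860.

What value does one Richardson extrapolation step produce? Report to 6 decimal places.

1.289486

r = 2: numerator weight 4, denominator 3.
4·1.2881620860 = 5.1526483440; subtract 1.2841914627 → 3.8684568813
Divide by 2^2 − 1 = 3.
So the Richardson estimate is 1.2894856271.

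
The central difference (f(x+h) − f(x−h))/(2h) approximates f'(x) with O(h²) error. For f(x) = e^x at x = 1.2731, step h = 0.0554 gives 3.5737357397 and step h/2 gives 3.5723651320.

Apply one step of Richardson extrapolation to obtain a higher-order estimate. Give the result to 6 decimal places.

Method order is 2; weight 2^2 = 4.
Top: 4(3.5723651320) − (3.5737357397) = 10.7157247883
10.7157247883 ÷ 3 = 3.5719082628

3.571908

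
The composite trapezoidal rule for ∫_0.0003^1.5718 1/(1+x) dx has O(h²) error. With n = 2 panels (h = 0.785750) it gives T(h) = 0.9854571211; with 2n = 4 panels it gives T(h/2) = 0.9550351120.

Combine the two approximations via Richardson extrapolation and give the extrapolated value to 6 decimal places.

0.944894

With r = 2 the leading error scales as h^2, so the weight is 2^2 = 4.
2^2 × A(h/2) = 3.8201404480; minus A(h) gives 2.8346833269.
(4 × 0.9550351120 − 0.9854571211)/(4 − 1) = 0.9448944423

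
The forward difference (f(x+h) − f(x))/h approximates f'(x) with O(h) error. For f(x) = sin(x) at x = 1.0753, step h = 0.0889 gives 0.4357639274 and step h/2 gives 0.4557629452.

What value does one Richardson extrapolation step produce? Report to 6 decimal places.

Leading term ∝ h^1; use weight 2 = 2^1.
Top: 2(0.4557629452) − (0.4357639274) = 0.4757619630
Divide by 2^1 − 1 = 1.
Result: 0.4757619630

0.475762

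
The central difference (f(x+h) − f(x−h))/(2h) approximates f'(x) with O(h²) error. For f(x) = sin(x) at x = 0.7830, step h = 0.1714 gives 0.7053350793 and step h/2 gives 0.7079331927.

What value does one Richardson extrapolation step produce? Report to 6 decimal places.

0.708799

r = 2: numerator weight 4, denominator 3.
4*0.7079331927 = 2.8317327708; subtract 0.7053350793 → 2.1263976915
Denominator 4 − 1 = 3.
Extrapolated: 2.1263976915 / 3 = 0.7087992305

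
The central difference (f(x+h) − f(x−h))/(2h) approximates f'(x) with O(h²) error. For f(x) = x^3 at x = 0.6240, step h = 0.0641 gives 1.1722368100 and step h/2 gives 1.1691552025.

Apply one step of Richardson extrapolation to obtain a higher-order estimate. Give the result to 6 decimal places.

1.168128

Order 2 gives 2^r = 4 and 2^r − 1 = 3.
2^2 × A(h/2) = 4.6766208100; minus A(h) gives 3.5043840000.
Denominator 4 − 1 = 3.
(4 × 1.1691552025 − 1.1722368100)/(4 − 1) = 1.1681280000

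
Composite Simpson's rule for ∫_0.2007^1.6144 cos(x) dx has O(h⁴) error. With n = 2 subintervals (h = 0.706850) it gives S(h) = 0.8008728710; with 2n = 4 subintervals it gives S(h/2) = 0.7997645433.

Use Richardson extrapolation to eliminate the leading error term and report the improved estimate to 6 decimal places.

Leading term ∝ h^4; use weight 16 = 2^4.
Weighted: 12.7962326928 − 0.8008728710 = 11.9953598218
Divide by 2^4 − 1 = 15.
Extrapolated: 11.9953598218 / 15 = 0.7996906548

0.799691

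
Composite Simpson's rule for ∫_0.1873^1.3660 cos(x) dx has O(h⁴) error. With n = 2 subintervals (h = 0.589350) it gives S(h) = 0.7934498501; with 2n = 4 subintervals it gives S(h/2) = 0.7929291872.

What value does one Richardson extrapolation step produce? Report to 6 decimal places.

With r = 4 the leading error scales as h^4, so the weight is 2^4 = 16.
16·0.7929291872 = 12.6868669952; 12.6868669952 − 0.7934498501 = 11.8934171451
(16·0.7929291872 − 0.7934498501)/(16 − 1) = 0.7928944763

0.792894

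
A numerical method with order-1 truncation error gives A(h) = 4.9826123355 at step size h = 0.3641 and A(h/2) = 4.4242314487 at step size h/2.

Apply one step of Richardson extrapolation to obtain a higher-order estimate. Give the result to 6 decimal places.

3.865851

r = 1: numerator weight 2, denominator 1.
Difference of the inputs: 4.4242314487 − 4.9826123355 = -0.5583808868
Divide by 2^1 − 1 = 1: (-0.5583808868)/1 = -0.5583808868
R = A(h/2) + (A(h/2) − A(h))/1 = 4.4242314487 − 0.5583808868 = 3.8658505619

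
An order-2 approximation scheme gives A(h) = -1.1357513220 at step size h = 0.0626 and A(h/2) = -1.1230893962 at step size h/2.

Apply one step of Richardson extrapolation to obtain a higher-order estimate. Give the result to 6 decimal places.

r = 2, so 2^r = 4.
4 × (-1.1230893962) − (-1.1357513220) = -3.3566062628
Divide by 2^2 − 1 = 3.
Extrapolated: (-3.3566062628) / 3 = -1.1188687543

-1.118869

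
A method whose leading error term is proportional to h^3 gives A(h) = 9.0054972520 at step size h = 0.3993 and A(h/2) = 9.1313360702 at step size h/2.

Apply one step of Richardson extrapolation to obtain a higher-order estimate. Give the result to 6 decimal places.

Error is O(h^3); halving h shrinks it by 2^3 = 8.
Top: 8(9.1313360702) − (9.0054972520) = 64.0451913096
64.0451913096 ÷ 7 = 9.1493130442
Shift from A(h/2): +0.0179769740.

9.149313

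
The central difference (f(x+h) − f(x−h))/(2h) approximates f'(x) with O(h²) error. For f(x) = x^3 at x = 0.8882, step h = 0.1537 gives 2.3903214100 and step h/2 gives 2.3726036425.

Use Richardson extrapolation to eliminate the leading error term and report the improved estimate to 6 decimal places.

2.366698

Order 2 gives 2^r = 4 and 2^r − 1 = 3.
Numerator 4 × A(h/2) − A(h) = 4 × 2.3726036425 − 2.3903214100 = 7.1000931600
Denominator 4 − 1 = 3.
R = 7.1000931600/3 = 2.3666977200
Gap between inputs: 1.772e-02; correction applied: −0.0059059225.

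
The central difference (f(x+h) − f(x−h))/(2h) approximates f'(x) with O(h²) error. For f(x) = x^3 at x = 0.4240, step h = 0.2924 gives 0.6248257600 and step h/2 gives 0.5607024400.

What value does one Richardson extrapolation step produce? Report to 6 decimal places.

With r = 2 the leading error scales as h^2, so the weight is 2^2 = 4.
A(h/2) − A(h) = 0.5607024400 − 0.6248257600 = -0.0641233200
Divide by 2^2 − 1 = 3: (-0.0641233200)/3 = -0.0213744400
R = 0.5607024400 − 0.0213744400 = 0.5393280000

0.539328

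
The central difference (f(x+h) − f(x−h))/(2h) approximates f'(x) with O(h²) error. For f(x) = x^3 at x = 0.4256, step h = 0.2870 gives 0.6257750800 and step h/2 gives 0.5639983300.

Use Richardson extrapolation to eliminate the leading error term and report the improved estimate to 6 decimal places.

r = 2, so 2^r = 4.
Weighted: 2.2559933200 − 0.6257750800 = 1.6302182400
1.6302182400 ÷ 3 = 0.5434060800

0.543406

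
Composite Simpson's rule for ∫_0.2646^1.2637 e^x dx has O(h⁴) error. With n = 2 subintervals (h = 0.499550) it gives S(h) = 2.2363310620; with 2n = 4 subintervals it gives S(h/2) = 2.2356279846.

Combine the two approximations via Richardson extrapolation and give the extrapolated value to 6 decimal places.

r = 4: numerator weight 16, denominator 15.
16 × 2.2356279846 = 35.7700477536; 35.7700477536 − 2.2363310620 = 33.5337166916
R = 33.5337166916/15 = 2.2355811128
Shift from A(h/2): −0.0000468718.

2.235581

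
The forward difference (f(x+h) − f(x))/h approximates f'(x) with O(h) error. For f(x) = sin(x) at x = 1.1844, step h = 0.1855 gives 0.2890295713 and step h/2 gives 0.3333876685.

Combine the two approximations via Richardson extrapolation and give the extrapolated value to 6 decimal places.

r = 1, so 2^r = 2.
Weighted: 0.6667753370 − 0.2890295713 = 0.3777457657
Denominator 2 − 1 = 1.
(2·0.3333876685 − 0.2890295713)/(2 − 1) = 0.3777457657
Gap between inputs: 4.436e-02; correction applied: +0.0443580972.

0.377746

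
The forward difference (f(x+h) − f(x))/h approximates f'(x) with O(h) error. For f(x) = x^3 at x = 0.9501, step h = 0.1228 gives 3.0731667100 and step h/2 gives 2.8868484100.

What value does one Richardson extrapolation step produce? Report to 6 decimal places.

2.700530

r = 1, so 2^r = 2.
Weighted: 5.7736968200 − 3.0731667100 = 2.7005301100
Extrapolated: 2.7005301100 / 1 = 2.7005301100
Gap between inputs: 1.863e-01; correction applied: −0.1863183000.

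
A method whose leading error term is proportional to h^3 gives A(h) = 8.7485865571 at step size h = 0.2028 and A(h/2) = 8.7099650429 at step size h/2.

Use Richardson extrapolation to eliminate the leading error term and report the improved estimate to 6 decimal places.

Order 3 gives 2^r = 8 and 2^r − 1 = 7.
Numerator 8 × A(h/2) − A(h) = 8 × 8.7099650429 − 8.7485865571 = 60.9311337861
Divide by 2^3 − 1 = 7.
R = 60.9311337861/7 = 8.7044476837

8.704448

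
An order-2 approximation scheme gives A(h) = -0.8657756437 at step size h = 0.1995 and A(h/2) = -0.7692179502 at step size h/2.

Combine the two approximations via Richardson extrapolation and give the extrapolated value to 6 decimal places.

With r = 2 the leading error scales as h^2, so the weight is 2^2 = 4.
Top: 4(-0.7692179502) − (-0.8657756437) = -2.2110961571
Divide by 2^2 − 1 = 3.
R = (-2.2110961571)/3 = -0.7370320524
Shift from A(h/2): +0.0321858978.

-0.737032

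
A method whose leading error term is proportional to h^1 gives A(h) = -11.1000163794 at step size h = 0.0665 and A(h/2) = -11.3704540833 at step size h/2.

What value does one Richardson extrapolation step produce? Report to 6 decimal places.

-11.640892

r = 1, so 2^r = 2.
Weighted: (-22.7409081666) − (-11.1000163794) = -11.6408917872
(2×(-11.3704540833) − (-11.1000163794))/(2 − 1) = -11.6408917872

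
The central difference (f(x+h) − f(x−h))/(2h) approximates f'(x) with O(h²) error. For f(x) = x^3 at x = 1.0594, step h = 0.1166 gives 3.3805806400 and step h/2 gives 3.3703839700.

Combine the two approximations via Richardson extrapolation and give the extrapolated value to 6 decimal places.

3.366985

r = 2: numerator weight 4, denominator 3.
4×3.3703839700 = 13.4815358800; subtract 3.3805806400 → 10.1009552400
Divide by 2^2 − 1 = 3.
Result: 3.3669850800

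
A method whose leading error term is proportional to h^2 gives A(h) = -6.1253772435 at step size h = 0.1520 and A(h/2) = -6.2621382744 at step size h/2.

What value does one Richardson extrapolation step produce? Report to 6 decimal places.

With r = 2 the leading error scales as h^2, so the weight is 2^2 = 4.
4·(-6.2621382744) = -25.0485530976; (-25.0485530976) − (-6.1253772435) = -18.9231758541
Divide by 2^2 − 1 = 3.
Result: -6.3077252847

-6.307725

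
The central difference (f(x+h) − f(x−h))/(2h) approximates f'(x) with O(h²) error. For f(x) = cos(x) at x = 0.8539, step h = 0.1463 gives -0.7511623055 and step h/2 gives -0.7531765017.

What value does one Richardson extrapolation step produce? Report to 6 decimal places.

Error is O(h^2); halving h shrinks it by 2^2 = 4.
Numerator 4*A(h/2) − A(h) = 4*(-0.7531765017) − (-0.7511623055) = -2.2615437013
Denominator 4 − 1 = 3.
Result: -0.7538479004

-0.753848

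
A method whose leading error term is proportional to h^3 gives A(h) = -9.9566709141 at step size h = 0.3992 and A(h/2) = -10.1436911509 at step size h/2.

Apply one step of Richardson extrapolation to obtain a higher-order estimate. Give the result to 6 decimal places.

-10.170408

With r = 3 the leading error scales as h^3, so the weight is 2^3 = 8.
Difference of the inputs: -10.1436911509 − (-9.9566709141) = -0.1870202368
Correction (A(h/2) − A(h))/(8 − 1) = (-0.1870202368)/7 = -0.0267171767
R = A(h/2) + (A(h/2) − A(h))/7 = -10.1436911509 − 0.0267171767 = -10.1704083276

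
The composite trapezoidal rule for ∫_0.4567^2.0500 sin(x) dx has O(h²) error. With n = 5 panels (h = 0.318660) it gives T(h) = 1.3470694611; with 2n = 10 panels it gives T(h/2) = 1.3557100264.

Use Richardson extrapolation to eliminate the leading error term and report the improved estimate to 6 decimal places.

With r = 2 the leading error scales as h^2, so the weight is 2^2 = 4.
2^2 × A(h/2) = 5.4228401056; minus A(h) gives 4.0757706445.
(4 × 1.3557100264 − 1.3470694611)/(4 − 1) = 1.3585902148
Correction |R − A(h/2)| = 2.880e-03; gap |A(h/2) − A(h)| = 8.641e-03.

1.358590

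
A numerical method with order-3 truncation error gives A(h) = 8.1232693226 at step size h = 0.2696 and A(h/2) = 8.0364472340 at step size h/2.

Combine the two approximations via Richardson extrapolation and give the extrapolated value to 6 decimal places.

r = 3, so 2^r = 8.
Difference of the inputs: 8.0364472340 − 8.1232693226 = -0.0868220886
Divide by 2^3 − 1 = 7: (-0.0868220886)/7 = -0.0124031555
R = A(h/2) + (A(h/2) − A(h))/7 = 8.0364472340 − 0.0124031555 = 8.0240440785
Correction |R − A(h/2)| = 1.240e-02; gap |A(h/2) − A(h)| = 8.682e-02.

8.024044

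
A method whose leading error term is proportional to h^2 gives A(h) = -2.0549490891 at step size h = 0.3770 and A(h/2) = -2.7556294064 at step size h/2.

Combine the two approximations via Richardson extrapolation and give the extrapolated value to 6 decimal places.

-2.989190

Error is O(h^2); halving h shrinks it by 2^2 = 4.
4·(-2.7556294064) = -11.0225176256; subtract (-2.0549490891) → -8.9675685365
(-8.9675685365) ÷ 3 = -2.9891895122
Gap between inputs: 7.007e-01; correction applied: −0.2335601058.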